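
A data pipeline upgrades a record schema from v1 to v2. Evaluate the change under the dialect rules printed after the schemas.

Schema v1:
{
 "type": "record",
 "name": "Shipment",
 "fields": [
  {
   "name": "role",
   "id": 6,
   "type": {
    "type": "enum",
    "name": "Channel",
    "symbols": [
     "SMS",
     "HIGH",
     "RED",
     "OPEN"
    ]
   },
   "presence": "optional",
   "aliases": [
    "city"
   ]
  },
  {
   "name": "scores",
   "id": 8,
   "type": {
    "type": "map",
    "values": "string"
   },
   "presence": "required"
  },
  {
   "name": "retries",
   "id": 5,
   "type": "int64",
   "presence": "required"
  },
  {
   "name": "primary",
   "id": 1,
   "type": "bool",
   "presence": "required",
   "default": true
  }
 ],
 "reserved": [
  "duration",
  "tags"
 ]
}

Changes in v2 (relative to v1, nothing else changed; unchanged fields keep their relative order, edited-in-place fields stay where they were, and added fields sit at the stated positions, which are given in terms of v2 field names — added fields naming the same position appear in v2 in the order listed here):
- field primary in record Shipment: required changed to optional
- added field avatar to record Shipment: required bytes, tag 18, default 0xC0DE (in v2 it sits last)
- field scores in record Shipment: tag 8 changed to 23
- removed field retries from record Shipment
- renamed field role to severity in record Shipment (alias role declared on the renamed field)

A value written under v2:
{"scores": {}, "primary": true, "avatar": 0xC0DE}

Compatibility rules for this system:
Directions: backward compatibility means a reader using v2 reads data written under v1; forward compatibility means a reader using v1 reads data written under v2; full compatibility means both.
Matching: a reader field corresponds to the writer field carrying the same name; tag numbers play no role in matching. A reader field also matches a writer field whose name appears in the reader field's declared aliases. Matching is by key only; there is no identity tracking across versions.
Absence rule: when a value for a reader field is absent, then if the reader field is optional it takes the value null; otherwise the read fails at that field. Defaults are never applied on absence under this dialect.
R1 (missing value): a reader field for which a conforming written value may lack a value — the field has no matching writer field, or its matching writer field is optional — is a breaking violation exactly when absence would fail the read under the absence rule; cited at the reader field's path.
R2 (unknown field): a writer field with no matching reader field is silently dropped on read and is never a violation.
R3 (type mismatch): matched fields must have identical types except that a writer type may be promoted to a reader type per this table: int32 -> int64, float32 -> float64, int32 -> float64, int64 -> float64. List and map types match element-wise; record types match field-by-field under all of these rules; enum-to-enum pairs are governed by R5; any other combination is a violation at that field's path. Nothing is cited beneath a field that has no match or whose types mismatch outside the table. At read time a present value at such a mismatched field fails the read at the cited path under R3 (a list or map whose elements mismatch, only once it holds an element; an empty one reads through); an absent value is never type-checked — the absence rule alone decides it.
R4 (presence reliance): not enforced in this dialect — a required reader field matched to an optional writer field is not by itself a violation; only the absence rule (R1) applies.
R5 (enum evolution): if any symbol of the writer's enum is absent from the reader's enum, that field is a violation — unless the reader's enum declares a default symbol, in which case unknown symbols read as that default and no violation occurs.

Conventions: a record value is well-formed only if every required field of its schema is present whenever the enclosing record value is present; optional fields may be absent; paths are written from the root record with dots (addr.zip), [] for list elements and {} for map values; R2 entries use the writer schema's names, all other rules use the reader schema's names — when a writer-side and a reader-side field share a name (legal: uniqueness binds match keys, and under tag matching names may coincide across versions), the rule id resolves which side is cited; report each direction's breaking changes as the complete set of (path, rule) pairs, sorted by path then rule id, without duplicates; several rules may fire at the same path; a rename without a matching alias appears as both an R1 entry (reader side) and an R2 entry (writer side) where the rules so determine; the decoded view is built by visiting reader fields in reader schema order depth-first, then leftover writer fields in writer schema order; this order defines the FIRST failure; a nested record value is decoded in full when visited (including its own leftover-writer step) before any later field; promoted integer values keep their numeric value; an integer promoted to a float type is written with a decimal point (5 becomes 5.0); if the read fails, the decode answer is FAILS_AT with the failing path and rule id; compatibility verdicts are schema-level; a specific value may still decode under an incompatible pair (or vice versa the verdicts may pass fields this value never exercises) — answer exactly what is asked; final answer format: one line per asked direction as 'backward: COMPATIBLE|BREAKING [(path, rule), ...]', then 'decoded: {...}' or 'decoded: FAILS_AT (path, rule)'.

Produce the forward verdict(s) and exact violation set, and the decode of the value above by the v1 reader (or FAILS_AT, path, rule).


arrows below run writer -> reader for Shipment
forward on Shipment — v1 reading data written by v2:
  role has no writer counterpart
  scores <- scores (map<string, string> -> map<string, string>, writer required)
  retries has no writer counterpart
  primary <- primary (bool -> bool, writer optional)
  writer field severity has no reader counterpart
  writer field avatar has no reader counterpart
  R1 fires at primary
  R1 fires at retries
  => 2 violation(s): forward is BREAKING for Shipment
decode walk for Shipment under reader schema v1:
  role := null (not supplied -> null)
  scores := {}
  read fails at retries under R1 (no fill)
  => FAILS_AT (retries, R1)
checking off the Shipment differences that do not matter here:
  added field avatar to record Shipment: required bytes, tag 18, default 0xC0DE (in v2 it sits last) -> its effect on Shipment is confined to the backward direction, not asked
  field scores in record Shipment: tag 8 changed to 23 -> inert for the asked Shipment verdict: nothing fires
  renamed field role to severity in record Shipment (alias role declared on the renamed field) -> inert for the asked Shipment verdict: nothing fires

forward: BREAKING [(primary, R1), (retries, R1)]; decoded: FAILS_AT (retries, R1)


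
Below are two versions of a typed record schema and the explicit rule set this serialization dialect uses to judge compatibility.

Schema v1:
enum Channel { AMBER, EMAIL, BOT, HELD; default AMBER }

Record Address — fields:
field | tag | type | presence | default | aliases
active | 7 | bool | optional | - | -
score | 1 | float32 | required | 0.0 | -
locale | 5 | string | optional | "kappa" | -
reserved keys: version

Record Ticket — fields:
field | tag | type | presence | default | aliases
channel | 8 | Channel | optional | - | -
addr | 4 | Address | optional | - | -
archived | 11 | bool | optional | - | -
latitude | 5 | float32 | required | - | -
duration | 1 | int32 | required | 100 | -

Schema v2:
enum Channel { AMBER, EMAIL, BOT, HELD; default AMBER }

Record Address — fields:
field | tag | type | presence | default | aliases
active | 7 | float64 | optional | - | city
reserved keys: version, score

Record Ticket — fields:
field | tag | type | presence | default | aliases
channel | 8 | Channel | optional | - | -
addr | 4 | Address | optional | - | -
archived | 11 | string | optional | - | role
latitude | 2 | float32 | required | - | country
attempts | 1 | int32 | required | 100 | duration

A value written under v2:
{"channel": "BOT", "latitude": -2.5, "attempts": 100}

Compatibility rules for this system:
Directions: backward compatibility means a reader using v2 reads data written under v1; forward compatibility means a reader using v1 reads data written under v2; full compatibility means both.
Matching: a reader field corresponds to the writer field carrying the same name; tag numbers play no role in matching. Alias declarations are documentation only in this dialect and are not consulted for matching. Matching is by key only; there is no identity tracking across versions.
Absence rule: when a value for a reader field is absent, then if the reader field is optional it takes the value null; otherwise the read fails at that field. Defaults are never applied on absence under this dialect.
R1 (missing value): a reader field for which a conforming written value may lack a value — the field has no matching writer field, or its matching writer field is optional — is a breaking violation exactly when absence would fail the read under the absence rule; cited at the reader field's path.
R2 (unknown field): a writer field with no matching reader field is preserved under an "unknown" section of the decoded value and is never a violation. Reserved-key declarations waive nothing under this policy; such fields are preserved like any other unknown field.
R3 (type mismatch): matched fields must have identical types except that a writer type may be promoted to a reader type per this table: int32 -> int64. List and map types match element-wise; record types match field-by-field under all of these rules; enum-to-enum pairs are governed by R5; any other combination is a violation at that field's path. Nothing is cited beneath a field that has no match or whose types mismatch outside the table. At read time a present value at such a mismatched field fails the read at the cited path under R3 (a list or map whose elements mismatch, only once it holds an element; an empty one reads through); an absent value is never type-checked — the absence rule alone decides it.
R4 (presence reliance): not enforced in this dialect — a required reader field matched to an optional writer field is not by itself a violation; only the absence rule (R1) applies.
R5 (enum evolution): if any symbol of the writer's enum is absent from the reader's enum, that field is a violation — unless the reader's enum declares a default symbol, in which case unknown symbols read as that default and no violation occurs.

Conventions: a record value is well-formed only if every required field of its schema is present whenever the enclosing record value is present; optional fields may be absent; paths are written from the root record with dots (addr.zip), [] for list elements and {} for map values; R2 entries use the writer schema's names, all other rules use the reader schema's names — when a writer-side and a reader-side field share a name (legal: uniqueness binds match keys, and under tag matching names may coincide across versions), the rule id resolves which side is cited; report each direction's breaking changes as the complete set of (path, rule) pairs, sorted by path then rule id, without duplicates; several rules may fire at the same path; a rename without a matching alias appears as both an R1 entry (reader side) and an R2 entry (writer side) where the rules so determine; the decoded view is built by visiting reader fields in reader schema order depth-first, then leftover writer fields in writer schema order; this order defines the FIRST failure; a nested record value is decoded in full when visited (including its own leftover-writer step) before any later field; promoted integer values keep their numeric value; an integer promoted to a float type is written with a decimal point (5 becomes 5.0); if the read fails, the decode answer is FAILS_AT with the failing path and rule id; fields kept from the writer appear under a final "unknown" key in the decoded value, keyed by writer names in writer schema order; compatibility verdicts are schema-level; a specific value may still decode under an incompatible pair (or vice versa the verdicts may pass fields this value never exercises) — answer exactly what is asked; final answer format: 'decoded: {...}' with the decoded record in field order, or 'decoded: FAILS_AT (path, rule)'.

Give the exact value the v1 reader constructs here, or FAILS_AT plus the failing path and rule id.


decoded: FAILS_AT (duration, R1)

in Ticket below, arrows point writer -> reader
decode (reader v1):
  channel := "BOT"
  addr := null (not supplied -> null)
  archived := null (not supplied -> null)
  latitude := -2.5
  read fails at duration under R1 (no fill)
  => FAILS_AT (duration, R1)
the rest of the Ticket diff is inert for this question:
  field active in record Address: type bool changed to float64 -> affects the rule determinations only; this particular Ticket value decodes identically
  removed field locale from record Address -> fires no rule on Ticket under this dialect and leaves the result unchanged
  removed field score from record Address (its key "score" joins the reserved list) -> affects the rule determinations only; this particular Ticket value decodes identically
  field archived in record Ticket: type bool changed to string -> affects the rule determinations only; this particular Ticket value decodes identically
  field latitude in record Ticket: tag 5 changed to 2 -> fires no rule on Ticket under this dialect and leaves the result unchanged


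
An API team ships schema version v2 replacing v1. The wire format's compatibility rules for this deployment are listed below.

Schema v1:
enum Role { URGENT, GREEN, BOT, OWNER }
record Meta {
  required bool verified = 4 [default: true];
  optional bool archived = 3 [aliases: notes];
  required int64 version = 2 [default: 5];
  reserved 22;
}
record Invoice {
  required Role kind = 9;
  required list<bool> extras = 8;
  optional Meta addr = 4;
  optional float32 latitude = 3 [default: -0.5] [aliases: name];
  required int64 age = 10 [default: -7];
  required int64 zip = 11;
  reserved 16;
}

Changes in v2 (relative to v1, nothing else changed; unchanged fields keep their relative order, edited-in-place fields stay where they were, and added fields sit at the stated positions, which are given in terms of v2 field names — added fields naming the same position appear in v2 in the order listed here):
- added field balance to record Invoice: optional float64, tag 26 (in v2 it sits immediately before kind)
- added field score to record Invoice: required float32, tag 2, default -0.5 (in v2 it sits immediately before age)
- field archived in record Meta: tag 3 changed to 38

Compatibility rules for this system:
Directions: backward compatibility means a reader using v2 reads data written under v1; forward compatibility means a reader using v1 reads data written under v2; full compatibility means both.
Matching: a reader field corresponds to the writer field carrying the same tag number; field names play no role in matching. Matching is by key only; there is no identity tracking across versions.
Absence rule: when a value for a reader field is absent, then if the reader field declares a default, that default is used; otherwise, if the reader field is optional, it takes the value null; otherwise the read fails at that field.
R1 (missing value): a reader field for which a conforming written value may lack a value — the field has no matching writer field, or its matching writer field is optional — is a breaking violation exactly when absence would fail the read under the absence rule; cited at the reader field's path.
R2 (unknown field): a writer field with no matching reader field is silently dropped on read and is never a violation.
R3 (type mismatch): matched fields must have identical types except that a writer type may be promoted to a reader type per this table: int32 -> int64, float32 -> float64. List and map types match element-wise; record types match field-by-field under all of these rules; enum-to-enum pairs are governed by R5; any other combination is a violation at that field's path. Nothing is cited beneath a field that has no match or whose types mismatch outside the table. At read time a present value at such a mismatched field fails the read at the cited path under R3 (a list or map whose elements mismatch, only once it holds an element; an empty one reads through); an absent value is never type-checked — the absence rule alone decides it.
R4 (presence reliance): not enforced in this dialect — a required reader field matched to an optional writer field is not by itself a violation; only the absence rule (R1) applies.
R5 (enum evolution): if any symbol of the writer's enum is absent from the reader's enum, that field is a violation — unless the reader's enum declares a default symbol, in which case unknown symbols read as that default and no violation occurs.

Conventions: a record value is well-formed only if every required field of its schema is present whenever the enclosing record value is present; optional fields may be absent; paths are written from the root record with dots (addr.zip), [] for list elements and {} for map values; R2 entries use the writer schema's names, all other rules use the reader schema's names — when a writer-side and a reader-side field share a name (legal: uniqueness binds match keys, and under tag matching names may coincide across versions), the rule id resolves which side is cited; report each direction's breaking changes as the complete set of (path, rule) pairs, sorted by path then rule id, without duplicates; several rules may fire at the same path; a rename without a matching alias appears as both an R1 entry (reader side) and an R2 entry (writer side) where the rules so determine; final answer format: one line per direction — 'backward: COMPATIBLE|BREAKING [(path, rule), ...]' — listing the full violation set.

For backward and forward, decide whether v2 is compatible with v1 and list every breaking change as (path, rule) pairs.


arrows below run writer -> reader for Invoice
checking backward for Invoice: reader v2 against writer v1:
  no writer field matches reader balance
  kind: paired with writer kind (Role -> Role; writer required)
  extras: paired with writer extras (list<bool> -> list<bool>; writer required)
  addr: paired with writer addr (Meta -> Meta; writer optional)
  latitude: paired with writer latitude (float32 -> float32; writer optional)
  no writer field matches reader score
  age: paired with writer age (int64 -> int64; writer required)
  zip: paired with writer zip (int64 -> int64; writer required)
  addr.verified: paired with writer addr.verified (bool -> bool; writer required)
  no writer field matches reader addr.archived
  addr.version: paired with writer addr.version (int64 -> int64; writer required)
  writer field addr.archived has no reader counterpart
  => no violations; backward on Invoice: COMPATIBLE
checking forward for Invoice: reader v1 against writer v2:
  kind: paired with writer kind (Role -> Role; writer required)
  extras: paired with writer extras (list<bool> -> list<bool>; writer required)
  addr: paired with writer addr (Meta -> Meta; writer optional)
  latitude: paired with writer latitude (float32 -> float32; writer optional)
  age: paired with writer age (int64 -> int64; writer required)
  zip: paired with writer zip (int64 -> int64; writer required)
  writer field balance has no reader counterpart
  writer field score has no reader counterpart
  addr.verified: paired with writer addr.verified (bool -> bool; writer required)
  no writer field matches reader addr.archived
  addr.version: paired with writer addr.version (int64 -> int64; writer required)
  writer field addr.archived has no reader counterpart
  => no violations; forward on Invoice: COMPATIBLE

backward: COMPATIBLE []; forward: COMPATIBLE []


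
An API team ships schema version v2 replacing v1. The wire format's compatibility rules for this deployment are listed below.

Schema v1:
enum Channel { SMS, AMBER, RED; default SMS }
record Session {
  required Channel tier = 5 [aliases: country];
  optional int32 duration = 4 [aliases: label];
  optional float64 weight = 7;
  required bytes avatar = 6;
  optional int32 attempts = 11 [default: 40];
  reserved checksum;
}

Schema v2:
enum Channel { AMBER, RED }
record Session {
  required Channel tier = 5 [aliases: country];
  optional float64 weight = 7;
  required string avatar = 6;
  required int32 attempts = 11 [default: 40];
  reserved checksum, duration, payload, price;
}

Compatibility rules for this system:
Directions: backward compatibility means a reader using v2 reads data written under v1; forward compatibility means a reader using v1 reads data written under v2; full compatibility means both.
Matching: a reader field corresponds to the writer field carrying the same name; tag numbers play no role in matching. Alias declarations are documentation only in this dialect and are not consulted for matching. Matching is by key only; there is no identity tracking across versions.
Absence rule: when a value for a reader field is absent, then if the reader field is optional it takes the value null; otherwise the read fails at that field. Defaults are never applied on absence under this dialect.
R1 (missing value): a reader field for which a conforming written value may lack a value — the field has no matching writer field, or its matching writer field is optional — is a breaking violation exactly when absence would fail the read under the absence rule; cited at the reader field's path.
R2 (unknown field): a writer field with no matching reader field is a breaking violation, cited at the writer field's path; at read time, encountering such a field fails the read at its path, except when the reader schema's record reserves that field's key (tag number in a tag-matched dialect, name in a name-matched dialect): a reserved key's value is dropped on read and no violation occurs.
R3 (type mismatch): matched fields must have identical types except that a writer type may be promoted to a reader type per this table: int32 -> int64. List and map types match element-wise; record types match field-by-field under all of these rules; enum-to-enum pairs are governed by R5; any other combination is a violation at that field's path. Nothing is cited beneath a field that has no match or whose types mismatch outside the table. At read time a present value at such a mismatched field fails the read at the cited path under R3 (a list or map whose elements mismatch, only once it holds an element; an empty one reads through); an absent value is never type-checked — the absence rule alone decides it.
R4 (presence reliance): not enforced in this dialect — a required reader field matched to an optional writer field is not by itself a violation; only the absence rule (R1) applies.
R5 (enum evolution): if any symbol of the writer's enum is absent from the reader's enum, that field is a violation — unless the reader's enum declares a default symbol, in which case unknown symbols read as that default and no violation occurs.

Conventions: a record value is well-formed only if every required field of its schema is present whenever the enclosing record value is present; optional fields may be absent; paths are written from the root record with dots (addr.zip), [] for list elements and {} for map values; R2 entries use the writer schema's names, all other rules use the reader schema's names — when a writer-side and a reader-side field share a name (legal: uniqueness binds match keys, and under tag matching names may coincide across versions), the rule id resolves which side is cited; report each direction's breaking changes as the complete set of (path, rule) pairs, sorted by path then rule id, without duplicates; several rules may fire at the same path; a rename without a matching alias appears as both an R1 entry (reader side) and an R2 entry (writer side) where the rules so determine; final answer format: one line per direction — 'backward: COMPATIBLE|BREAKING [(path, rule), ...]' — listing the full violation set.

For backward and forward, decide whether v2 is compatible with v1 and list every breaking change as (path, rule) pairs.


in Session below, arrows point writer -> reader
backward pass over Session, reader schema v2, writer schema v1:
  tier <- tier (Channel -> Channel, writer required)
  weight <- weight (float64 -> float64, writer optional)
  avatar <- avatar (bytes -> string, writer required)
  attempts <- attempts (int32 -> int32, writer optional)
  duration (writer side), unknown to reader
  R1 fires at attempts
  R3 fires at avatar
  R5 fires at tier
  backward on Session therefore BREAKING (3)
forward pass over Session, reader schema v1, writer schema v2:
  tier <- tier (Channel -> Channel, writer required)
  duration: no writer match
  weight <- weight (float64 -> float64, writer optional)
  avatar <- avatar (string -> bytes, writer required)
  attempts <- attempts (int32 -> int32, writer required)
  R3 fires at avatar
  forward on Session therefore BREAKING (1)

backward: BREAKING [(attempts, R1), (avatar, R3), (tier, R5)]; forward: BREAKING [(avatar, R3)]


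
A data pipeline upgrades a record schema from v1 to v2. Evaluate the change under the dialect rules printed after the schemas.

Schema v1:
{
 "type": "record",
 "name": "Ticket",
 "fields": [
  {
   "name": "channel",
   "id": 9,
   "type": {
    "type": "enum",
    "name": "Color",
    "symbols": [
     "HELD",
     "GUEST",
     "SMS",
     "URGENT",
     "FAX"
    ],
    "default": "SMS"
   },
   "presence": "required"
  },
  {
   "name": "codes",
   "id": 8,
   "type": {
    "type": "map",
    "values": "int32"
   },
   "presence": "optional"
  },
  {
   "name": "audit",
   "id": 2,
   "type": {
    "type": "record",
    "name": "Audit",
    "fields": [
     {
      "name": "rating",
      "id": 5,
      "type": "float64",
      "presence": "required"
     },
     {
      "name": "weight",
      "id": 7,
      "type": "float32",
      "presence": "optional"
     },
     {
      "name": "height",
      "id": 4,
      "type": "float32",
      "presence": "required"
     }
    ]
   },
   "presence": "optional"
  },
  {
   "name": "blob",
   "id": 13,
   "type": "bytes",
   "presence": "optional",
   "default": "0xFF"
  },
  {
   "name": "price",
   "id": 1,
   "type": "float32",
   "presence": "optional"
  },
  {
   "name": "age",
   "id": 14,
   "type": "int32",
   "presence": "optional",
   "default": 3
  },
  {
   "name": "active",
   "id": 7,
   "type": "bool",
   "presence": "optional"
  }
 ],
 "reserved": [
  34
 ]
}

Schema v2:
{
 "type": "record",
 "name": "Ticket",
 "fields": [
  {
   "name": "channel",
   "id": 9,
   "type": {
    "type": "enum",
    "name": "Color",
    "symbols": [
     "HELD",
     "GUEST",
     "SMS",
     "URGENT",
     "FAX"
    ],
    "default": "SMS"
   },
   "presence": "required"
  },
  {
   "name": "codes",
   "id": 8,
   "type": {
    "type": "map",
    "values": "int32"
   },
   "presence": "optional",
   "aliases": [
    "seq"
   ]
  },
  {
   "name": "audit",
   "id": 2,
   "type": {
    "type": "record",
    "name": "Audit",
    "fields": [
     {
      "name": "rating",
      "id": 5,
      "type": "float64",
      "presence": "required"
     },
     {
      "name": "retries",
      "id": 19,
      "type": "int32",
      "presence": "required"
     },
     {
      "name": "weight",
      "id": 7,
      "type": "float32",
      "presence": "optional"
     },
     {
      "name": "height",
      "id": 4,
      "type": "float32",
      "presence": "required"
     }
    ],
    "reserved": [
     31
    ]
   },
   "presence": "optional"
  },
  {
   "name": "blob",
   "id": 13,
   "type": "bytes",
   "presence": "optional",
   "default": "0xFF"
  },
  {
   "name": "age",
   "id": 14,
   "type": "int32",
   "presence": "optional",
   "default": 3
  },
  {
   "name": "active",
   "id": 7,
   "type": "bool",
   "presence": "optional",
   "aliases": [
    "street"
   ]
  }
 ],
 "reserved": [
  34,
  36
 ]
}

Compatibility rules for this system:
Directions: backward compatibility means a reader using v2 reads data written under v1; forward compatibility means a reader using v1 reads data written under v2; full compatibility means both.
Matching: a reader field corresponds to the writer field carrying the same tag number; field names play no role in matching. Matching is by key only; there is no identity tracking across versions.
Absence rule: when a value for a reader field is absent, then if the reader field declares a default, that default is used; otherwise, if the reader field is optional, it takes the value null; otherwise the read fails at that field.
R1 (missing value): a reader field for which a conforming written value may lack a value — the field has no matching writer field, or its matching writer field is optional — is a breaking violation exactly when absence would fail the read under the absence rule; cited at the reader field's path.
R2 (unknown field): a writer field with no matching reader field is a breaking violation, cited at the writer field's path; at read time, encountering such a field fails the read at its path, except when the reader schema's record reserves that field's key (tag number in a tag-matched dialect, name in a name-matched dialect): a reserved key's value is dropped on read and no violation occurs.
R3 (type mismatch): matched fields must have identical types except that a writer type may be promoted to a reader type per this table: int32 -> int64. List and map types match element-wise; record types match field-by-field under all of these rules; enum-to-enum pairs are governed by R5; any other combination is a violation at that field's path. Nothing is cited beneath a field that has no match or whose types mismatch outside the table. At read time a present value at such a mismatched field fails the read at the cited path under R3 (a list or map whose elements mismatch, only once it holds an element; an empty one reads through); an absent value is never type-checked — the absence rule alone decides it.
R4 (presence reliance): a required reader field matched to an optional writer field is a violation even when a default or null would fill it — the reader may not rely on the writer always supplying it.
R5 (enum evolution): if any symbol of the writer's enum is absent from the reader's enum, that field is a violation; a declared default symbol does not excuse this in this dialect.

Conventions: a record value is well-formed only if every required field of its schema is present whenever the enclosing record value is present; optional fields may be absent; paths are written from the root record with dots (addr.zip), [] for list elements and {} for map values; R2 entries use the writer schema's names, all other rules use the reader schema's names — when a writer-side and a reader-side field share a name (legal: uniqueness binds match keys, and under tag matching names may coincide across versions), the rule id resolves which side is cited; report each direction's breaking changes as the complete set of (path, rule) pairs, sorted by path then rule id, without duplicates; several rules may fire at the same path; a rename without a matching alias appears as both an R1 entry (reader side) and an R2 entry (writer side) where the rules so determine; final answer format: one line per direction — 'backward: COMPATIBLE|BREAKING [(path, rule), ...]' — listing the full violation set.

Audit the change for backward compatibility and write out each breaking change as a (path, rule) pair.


arrows below run writer -> reader for Ticket
backward on Ticket — v2 reading data written by v1:
  writer required, Color -> Color: reader channel maps from writer channel
  writer optional, map<string, int32> -> map<string, int32>: reader codes maps from writer codes
  writer optional, Audit -> Audit: reader audit maps from writer audit
  writer optional, bytes -> bytes: reader blob maps from writer blob
  writer optional, int32 -> int32: reader age maps from writer age
  writer optional, bool -> bool: reader active maps from writer active
  writer field price has no reader counterpart
  writer required, float64 -> float64: reader audit.rating maps from writer audit.rating
  audit.retries: no writer match
  writer optional, float32 -> float32: reader audit.weight maps from writer audit.weight
  writer required, float32 -> float32: reader audit.height maps from writer audit.height
  breaking: (audit.retries, R1)
  breaking: (price, R2)
  => 2 violation(s): backward is BREAKING for Ticket

backward: BREAKING [(audit.retries, R1), (price, R2)]


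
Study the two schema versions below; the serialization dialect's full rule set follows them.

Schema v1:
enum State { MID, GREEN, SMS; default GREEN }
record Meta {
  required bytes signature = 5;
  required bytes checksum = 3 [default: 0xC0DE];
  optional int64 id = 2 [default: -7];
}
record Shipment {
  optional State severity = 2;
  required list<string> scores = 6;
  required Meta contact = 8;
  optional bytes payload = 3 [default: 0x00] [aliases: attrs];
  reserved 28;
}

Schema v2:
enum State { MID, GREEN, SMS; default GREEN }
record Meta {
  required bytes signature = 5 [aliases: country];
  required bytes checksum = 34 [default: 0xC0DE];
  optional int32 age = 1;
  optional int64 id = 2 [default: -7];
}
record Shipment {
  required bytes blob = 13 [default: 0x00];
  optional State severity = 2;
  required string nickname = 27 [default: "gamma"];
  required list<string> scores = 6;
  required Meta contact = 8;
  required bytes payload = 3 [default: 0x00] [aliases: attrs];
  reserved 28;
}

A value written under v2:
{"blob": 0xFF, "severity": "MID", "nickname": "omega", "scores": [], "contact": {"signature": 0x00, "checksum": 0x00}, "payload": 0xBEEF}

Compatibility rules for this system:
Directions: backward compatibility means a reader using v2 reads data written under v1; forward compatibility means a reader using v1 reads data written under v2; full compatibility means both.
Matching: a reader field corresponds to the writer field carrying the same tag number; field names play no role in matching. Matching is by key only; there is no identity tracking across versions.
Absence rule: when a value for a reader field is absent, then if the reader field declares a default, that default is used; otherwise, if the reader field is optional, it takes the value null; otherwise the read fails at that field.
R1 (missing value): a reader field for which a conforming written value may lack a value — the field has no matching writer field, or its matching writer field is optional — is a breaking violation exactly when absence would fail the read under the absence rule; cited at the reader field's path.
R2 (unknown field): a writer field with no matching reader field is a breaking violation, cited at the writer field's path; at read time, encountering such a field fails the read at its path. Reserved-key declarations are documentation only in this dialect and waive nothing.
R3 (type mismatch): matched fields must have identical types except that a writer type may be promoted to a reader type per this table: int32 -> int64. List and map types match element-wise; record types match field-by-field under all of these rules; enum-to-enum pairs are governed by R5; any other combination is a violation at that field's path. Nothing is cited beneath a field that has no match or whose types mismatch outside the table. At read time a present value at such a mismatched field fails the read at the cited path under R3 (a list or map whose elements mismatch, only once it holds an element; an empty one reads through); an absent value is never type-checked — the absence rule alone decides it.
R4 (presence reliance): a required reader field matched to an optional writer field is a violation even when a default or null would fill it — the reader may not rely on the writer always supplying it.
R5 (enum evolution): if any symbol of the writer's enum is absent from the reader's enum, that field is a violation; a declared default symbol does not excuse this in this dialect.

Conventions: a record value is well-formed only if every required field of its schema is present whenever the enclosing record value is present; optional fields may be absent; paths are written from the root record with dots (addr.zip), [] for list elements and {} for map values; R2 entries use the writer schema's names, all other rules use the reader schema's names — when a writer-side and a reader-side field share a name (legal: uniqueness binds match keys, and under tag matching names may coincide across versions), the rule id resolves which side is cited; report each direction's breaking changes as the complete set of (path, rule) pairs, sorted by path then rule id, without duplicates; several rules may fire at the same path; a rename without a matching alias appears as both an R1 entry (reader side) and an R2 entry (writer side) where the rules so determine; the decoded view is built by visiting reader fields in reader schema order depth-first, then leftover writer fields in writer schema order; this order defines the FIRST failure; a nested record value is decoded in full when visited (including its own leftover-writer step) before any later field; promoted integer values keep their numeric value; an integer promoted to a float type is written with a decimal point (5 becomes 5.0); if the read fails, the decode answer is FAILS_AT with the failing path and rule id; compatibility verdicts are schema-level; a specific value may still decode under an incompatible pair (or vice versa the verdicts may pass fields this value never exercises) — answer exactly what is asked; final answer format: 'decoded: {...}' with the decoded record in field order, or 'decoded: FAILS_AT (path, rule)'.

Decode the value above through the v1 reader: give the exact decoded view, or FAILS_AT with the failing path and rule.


decoded: FAILS_AT (contact.checksum, R2)

arrows below run writer -> reader for Shipment
decoding the Shipment value with the v1 reader:
  severity := "MID"
  scores := []
  contact.signature := 0x00
  contact.checksum := 0xC0DE (no value, default fills)
  contact.id := -7 (no value, default fills)
  read fails at contact.checksum under R2 (unknown field)
  => FAILS_AT (contact.checksum, R2)
remaining Shipment differences; none change what is asked:
  field payload in record Shipment: optional changed to required -> affects the rule determinations only; this particular Shipment value decodes identically
  added field age to record Meta: optional int32, tag 1 (in v2 it sits immediately before id) -> affects the rule determinations only; this particular Shipment value decodes identically
  added field nickname to record Shipment: required string, tag 27, default "gamma" (in v2 it sits immediately before scores) -> affects the rule determinations only; this particular Shipment value decodes identically
  added field blob to record Shipment: required bytes, tag 13, default 0x00 (in v2 it sits immediately before severity) -> affects the rule determinations only; this particular Shipment value decodes identically


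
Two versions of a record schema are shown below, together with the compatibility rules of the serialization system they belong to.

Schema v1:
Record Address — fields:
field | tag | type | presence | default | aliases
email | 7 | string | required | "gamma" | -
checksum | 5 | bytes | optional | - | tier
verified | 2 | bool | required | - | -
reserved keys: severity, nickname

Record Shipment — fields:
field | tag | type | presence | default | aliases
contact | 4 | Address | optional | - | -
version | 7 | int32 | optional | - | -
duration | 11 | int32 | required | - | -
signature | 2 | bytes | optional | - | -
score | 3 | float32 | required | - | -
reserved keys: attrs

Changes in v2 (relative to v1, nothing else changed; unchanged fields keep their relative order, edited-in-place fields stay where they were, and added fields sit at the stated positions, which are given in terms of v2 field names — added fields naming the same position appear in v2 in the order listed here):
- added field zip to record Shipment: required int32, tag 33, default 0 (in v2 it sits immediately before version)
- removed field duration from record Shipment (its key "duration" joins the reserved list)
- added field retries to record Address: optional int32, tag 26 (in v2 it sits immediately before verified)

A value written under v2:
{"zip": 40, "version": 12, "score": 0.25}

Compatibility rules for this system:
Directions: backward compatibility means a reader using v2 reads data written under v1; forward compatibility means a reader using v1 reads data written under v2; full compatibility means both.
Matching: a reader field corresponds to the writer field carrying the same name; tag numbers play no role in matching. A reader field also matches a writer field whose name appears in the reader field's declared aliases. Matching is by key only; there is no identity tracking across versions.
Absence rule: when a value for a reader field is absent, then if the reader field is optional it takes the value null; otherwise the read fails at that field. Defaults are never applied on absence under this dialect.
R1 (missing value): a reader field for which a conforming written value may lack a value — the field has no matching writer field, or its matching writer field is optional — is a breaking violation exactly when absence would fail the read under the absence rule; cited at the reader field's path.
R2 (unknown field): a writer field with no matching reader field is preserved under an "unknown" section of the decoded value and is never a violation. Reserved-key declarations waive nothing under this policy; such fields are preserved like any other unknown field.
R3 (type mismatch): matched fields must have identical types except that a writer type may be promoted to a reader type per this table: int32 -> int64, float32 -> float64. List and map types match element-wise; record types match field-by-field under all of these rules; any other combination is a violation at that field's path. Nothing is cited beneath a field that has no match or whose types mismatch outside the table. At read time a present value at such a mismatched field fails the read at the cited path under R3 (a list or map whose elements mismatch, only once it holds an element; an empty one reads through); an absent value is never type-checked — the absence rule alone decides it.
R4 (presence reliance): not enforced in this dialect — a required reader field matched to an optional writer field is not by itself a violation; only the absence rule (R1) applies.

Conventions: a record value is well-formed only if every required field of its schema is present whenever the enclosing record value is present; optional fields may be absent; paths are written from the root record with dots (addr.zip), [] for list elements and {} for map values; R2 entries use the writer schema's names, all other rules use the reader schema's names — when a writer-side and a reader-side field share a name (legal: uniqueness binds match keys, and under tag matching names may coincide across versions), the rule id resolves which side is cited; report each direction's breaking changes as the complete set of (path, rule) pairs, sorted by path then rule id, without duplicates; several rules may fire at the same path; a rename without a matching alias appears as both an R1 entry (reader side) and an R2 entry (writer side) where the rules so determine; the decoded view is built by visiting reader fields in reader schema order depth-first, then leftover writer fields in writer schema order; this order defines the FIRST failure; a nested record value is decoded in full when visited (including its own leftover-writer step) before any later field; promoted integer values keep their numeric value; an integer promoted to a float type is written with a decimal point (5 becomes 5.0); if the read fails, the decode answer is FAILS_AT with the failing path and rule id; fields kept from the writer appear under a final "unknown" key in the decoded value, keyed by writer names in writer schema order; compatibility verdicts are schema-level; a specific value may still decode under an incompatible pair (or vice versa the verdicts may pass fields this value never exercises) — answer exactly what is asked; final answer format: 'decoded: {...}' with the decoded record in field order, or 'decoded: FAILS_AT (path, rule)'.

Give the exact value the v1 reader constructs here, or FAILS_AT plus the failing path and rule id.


each type pair in Shipment: writer, then reader
decoding the Shipment value with the v1 reader:
  contact := null (not supplied -> null)
  version := 12
  read fails at duration under R1 (no fill)
  => FAILS_AT (duration, R1)
the rest of the Shipment diff is inert for this question:
  added field zip to record Shipment: required int32, tag 33, default 0 (in v2 it sits immediately before version) -> changes Shipment's schema-level verdicts only — the decode of this value is the same
  added field retries to record Address: optional int32, tag 26 (in v2 it sits immediately before verified) -> inert under this dialect — no rule fires on Shipment and the result does not move

decoded: FAILS_AT (duration, R1)
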